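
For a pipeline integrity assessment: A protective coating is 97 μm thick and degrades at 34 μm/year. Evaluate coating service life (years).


Service life = thickness / degradation rate
Life = 97 / 34 = 2.9 years

2.9 years


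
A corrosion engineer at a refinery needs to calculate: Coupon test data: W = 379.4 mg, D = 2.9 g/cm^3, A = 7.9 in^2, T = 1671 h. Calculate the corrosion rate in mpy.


Apply the mpy weight-loss relation: CR = 534 * W / (D * A * T)
Numerator: 534 * 379.4 = 202599.6
Denominator: 2.9 * 7.9 * 1671 = 38282.61
CR = 202599.6 / 38282.61 = 5.2922 mpy

5.2922 mpy


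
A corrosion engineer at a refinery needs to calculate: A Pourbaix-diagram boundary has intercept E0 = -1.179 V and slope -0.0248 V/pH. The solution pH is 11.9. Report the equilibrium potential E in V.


Apply the Pourbaix line equation: E = E0 + slope*pH
E = -1.179 + (-0.0248)*11.9 = -1.179 + (-0.29512) = -1.47412 V
Rounded to 3 decimal places: E = -1.474 V

-1.474 V


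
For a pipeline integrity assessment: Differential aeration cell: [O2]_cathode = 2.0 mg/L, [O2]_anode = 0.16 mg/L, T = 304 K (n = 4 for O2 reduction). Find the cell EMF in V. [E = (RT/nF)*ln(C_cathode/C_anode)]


Apply the Nernst concentration-cell relation: E = (RT/nF)*ln(C_cathode/C_anode)
RT/nF = 8.314*304/(4*96485) = 0.00654883 V
ln(2.0/0.16) = 2.52573
E = 0.00654883 * 2.52573 = 0.01654 V

0.01654 V


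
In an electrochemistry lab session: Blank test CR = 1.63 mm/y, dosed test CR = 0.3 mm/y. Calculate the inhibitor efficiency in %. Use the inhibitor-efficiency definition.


Apply the inhibitor-efficiency definition: IE = (CR_blank − CR_inh)/CR_blank × 100
IE = (1.63 − 0.3) / 1.63 × 100
IE = 1.33 / 1.63 × 100 = 81.6 %

81.6 %


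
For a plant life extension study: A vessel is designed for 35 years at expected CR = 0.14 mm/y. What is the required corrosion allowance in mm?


Corrosion allowance = CR × design life
CA = 0.14 * 35 = 4.9 mm

4.9 mm


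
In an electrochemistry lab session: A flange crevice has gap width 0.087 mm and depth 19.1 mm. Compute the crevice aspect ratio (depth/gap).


Aspect ratio = depth / gap
Ratio = 19.1 / 0.087 = 219.5

219.5


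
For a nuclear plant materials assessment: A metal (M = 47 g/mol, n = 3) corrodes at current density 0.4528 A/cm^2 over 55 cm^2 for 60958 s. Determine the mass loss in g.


Apply Faraday's law: m = i*A*t*M / (n*F)
Total charge passed Q = i*A*t = 0.4528*55*60958 = 1518098.032 C
m = Q*M/(n*F) = 1518098.032*47/(3*96485) = 246.4998 g

246.4998 g


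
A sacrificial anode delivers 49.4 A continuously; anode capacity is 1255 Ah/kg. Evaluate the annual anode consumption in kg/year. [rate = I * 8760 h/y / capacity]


Annual consumption = current * hours per year / capacity
Rate = 49.4 * 8760 / 1255 = 344.8 kg/year

344.8 kg/year


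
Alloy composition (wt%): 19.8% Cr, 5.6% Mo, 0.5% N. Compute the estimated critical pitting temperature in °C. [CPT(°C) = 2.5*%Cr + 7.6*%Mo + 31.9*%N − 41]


Apply the ASTM G48 empirical CPT estimate: CPT(°C) = 2.5*%Cr + 7.6*%Mo + 31.9*%N − 41
2.5*19.8 = 49.5; 7.6*5.6 = 42.56; 31.9*0.5 = 15.95
CPT = 49.5 + 42.56 + 15.95 − 41 = 67.01 °C
Rounded to 0.1 °C: CPT ≈ 67.0 °C

67.0 °C


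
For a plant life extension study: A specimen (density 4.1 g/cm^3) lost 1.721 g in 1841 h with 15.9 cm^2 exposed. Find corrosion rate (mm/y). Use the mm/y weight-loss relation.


Apply the mm/y weight-loss relation: CR = 87600 * W / (D * A * T)
Numerator: 87600 * 1.721 = 150759.6
Denominator: 4.1 * 15.9 * 1841 = 120014.79
CR = 150759.6 / 120014.79 = 1.256175 mm/y

1.256175 mm/y


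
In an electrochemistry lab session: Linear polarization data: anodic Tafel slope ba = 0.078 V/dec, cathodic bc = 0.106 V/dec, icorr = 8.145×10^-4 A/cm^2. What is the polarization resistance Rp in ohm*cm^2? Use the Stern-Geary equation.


Apply the Stern-Geary equation: Rp = ba*bc / (2.303*icorr*(ba+bc))
ba*bc = 0.078*0.106 = 0.008268
ba+bc = 0.184; 2.303*icorr*(ba+bc) = 2.303*8.145×10^-4*0.184 = 3.45146×10^-4
Rp = 0.008268 / 3.45146×10^-4 = 24.0 ohm*cm^2

24.0 ohm*cm^2


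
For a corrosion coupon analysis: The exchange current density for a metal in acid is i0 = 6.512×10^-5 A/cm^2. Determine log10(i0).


i0 = 6.512×10^-5 A/cm^2
log10(i0) = -4.186

-4.186


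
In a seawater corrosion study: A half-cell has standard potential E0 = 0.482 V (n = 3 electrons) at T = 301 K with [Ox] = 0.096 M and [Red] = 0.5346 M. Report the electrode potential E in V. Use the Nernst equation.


Apply the Nernst equation: E = E0 + (RT/nF)*ln([Ox]/[Red])
Step 1: RT/nF = 8.314*301/(3*96485) = 0.00864561 V
Step 2: [Ox]/[Red] = 0.096/0.5346 = 0.179574
Step 3: ln(0.179574) = -1.717168
Step 4: correction = 0.00864561 * -1.717168 = -0.015 V
E = 0.482 + -0.015 = 0.467 V

0.467 V


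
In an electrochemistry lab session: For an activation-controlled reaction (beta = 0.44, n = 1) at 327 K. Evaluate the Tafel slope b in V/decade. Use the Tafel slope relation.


Apply the Tafel slope relation: b = 2.303*R*T/(beta*n*F)
Numerator: 2.303 * 8.314 * 327 = 6261.12
Denominator: 0.44 * 1 * 96485 = 42453.4
b = 6261.12 / 42453.4 = 0.1475 V/decade

0.1475 V/decade


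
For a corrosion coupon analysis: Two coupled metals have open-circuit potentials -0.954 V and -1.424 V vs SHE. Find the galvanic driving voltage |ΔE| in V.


Driving voltage is the absolute potential difference.
|ΔE| = |-0.954 − (-1.424)| = 0.47 V

0.47 V


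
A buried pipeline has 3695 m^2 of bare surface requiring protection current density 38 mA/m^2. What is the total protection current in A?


I = area * current density, then convert mA → A (÷1000)
I = 3695 * 38 / 1000 = 140.41 A

140.41 A


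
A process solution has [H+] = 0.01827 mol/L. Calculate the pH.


pH = −log10[H+]
pH = −log10(0.01827) = 1.74

1.74


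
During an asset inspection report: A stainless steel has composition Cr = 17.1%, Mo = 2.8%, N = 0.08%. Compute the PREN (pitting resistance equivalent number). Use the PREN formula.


Apply the PREN formula: PREN = Cr + 3.3*Mo + 16*N
PREN = 17.1 + 3.3*2.8 + 16*0.08
PREN = 17.1 + 9.24 + 1.28 = 27.62

27.62


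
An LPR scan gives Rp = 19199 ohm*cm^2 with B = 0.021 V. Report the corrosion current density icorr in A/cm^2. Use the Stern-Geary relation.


Apply the Stern-Geary relation: icorr = B / Rp
icorr = 0.021 / 19199 = 1.094×10^-6 A/cm^2

1.094×10^-6 A/cm^2


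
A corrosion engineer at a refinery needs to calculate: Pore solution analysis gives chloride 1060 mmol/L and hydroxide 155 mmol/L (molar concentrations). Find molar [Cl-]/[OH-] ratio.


Threshold parameter = [Cl-] / [OH-] (molar basis; both in mmol/L, so units cancel)
Ratio = 1060 / 155 = 6.84

6.84


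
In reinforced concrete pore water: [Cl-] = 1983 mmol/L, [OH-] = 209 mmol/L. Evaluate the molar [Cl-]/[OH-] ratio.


Threshold parameter = [Cl-] / [OH-] (molar basis; both in mmol/L, so units cancel)
Ratio = 1983 / 209 = 9.49

9.49


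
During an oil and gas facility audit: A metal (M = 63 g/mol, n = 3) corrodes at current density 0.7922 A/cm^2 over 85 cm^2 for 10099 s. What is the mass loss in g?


Apply Faraday's law: m = i*A*t*M / (n*F)
Total charge passed Q = i*A*t = 0.7922*85*10099 = 680036.363 C
m = Q*M/(n*F) = 680036.363*63/(3*96485) = 148.01 g

148.01 g


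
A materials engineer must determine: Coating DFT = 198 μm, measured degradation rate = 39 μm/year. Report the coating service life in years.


Service life = thickness / degradation rate
Life = 198 / 39 = 5.1 years

5.1 years


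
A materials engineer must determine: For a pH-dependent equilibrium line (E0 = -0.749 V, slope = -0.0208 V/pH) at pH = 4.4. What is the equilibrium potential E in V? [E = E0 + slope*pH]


Apply the Pourbaix line equation: E = E0 + slope*pH
E = -0.749 + (-0.0208)*4.4 = -0.749 + (-0.09152) = -0.84052 V
Rounded to 3 decimal places: E = -0.841 V

-0.841 V


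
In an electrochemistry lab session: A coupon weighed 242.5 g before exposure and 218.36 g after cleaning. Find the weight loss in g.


Weight loss = initial − final
WL = 242.5 − 218.36 = 24.14 g

24.14 g


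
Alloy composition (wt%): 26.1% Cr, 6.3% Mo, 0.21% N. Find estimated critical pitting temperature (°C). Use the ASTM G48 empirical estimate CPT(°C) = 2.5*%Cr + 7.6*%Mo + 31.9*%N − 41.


Apply the ASTM G48 empirical CPT estimate: CPT(°C) = 2.5*%Cr + 7.6*%Mo + 31.9*%N − 41
2.5*26.1 = 65.25; 7.6*6.3 = 47.88; 31.9*0.21 = 6.699
CPT = 65.25 + 47.88 + 6.699 − 41 = 78.829 °C
Rounded to 0.1 °C: CPT ≈ 78.8 °C

78.8 °C


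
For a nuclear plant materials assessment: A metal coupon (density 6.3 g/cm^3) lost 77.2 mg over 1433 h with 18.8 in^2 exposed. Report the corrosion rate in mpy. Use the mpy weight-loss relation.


Apply the mpy weight-loss relation: CR = 534 * W / (D * A * T)
Numerator: 534 * 77.2 = 41224.8
Denominator: 6.3 * 18.8 * 1433 = 169724.52
CR = 41224.8 / 169724.52 = 0.24289 mpy

0.24289 mpy


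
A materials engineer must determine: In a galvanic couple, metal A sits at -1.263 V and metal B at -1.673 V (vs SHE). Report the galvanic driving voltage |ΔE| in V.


Driving voltage is the absolute potential difference.
|ΔE| = |-1.263 − (-1.673)| = 0.41 V

0.41 V


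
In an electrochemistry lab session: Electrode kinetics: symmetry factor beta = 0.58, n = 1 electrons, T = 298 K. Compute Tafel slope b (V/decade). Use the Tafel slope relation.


Apply the Tafel slope relation: b = 2.303*R*T/(beta*n*F)
Numerator: 2.303 * 8.314 * 298 = 5705.85
Denominator: 0.58 * 1 * 96485 = 55961.3
b = 5705.85 / 55961.3 = 0.102 V/decade

0.102 V/decade


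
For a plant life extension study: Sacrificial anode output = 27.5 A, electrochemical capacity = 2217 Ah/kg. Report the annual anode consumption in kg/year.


Annual consumption = current * hours per year / capacity
Rate = 27.5 * 8760 / 2217 = 108.7 kg/year

108.7 kg/year


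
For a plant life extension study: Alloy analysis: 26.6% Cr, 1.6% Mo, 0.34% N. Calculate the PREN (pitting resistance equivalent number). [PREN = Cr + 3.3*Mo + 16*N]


Apply the PREN formula: PREN = Cr + 3.3*Mo + 16*N
PREN = 26.6 + 3.3*1.6 + 16*0.34
PREN = 26.6 + 5.28 + 5.44 = 37.32

37.32


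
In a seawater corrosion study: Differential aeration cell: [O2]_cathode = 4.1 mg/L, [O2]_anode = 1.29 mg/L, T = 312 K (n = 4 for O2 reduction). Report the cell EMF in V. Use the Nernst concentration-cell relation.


Apply the Nernst concentration-cell relation: E = (RT/nF)*ln(C_cathode/C_anode)
RT/nF = 8.314*312/(4*96485) = 0.00672117 V
ln(4.1/1.29) = 1.15634
E = 0.00672117 * 1.15634 = 0.00777 V

0.00777 V


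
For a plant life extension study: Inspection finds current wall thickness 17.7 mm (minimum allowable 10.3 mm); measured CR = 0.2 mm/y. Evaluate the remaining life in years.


Apply the remaining-life relation: RL = (t_current − t_min) / CR
RL = (17.7 − 10.3) / 0.2 = 7.4 / 0.2 = 37.0 years

37.0 years


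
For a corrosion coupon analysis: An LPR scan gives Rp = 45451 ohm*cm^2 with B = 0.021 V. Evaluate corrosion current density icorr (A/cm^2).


Apply the Stern-Geary relation: icorr = B / Rp
icorr = 0.021 / 45451 = 4.62×10^-7 A/cm^2

4.62×10^-7 A/cm^2


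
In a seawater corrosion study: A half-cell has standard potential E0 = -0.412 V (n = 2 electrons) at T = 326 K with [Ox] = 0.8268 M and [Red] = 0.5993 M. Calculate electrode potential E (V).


Apply the Nernst equation: E = E0 + (RT/nF)*ln([Ox]/[Red])
Step 1: RT/nF = 8.314*326/(2*96485) = 0.01404552 V
Step 2: [Ox]/[Red] = 0.8268/0.5993 = 1.37961
Step 3: ln(1.37961) = 0.321801
Step 4: correction = 0.01404552 * 0.321801 = 0.005 V
E = -0.412 + 0.005 = -0.407 V

-0.407 V


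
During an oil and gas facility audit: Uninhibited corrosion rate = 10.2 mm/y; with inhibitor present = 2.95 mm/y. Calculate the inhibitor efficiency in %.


Apply the inhibitor-efficiency definition: IE = (CR_blank − CR_inh)/CR_blank × 100
IE = (10.2 − 2.95) / 10.2 × 100
IE = 7.25 / 10.2 × 100 = 71.1 %

71.1 %


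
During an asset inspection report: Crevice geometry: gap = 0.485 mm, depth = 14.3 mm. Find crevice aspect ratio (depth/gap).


Aspect ratio = depth / gap
Ratio = 14.3 / 0.485 = 29.5

29.5


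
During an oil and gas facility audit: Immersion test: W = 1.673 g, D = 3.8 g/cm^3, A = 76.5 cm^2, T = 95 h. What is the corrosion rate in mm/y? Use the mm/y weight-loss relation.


Apply the mm/y weight-loss relation: CR = 87600 * W / (D * A * T)
Numerator: 87600 * 1.673 = 146554.8
Denominator: 3.8 * 76.5 * 95 = 27616.5
CR = 146554.8 / 27616.5 = 5.3068 mm/y

5.3068 mm/y


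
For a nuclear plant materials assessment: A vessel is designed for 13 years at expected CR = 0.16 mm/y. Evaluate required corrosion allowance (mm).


Corrosion allowance = CR × design life
CA = 0.16 * 13 = 2.08 mm

2.08 mm


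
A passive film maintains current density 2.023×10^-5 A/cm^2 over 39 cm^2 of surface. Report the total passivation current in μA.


I = i_pass * A, then convert A → μA (×10^6)
I = 2.023×10^-5 * 39 * 10^6 = 788.97 μA

788.97 μA


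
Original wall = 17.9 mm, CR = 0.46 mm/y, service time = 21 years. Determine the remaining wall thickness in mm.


Remaining wall = original − CR × time
t = 17.9 − 0.46*21 = 17.9 − 9.66 = 8.24 mm

8.24 mm


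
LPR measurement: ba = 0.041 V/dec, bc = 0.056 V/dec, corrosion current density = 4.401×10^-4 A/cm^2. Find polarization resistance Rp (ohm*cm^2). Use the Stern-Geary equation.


Apply the Stern-Geary equation: Rp = ba*bc / (2.303*icorr*(ba+bc))
ba*bc = 0.041*0.056 = 0.002296
ba+bc = 0.097; 2.303*icorr*(ba+bc) = 2.303*4.401×10^-4*0.097 = 9.8314379×10^-5
Rp = 0.002296 / 9.8314379×10^-5 = 23.35 ohm*cm^2

23.35 ohm*cm^2


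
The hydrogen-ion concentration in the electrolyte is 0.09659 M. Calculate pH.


pH = −log10[H+]
pH = −log10(0.09659) = 1.02

1.02


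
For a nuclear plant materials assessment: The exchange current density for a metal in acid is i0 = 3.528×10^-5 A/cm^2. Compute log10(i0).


i0 = 3.528×10^-5 A/cm^2
log10(i0) = -4.452

-4.452


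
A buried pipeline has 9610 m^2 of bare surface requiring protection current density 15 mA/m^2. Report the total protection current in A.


I = area * current density, then convert mA → A (÷1000)
I = 9610 * 15 / 1000 = 144.15 A

144.15 A


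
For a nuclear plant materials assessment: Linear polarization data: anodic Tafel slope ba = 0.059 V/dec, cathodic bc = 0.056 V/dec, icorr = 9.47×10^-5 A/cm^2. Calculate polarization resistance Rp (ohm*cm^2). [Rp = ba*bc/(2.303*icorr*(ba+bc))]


Apply the Stern-Geary equation: Rp = ba*bc / (2.303*icorr*(ba+bc))
ba*bc = 0.059*0.056 = 0.003304
ba+bc = 0.115; 2.303*icorr*(ba+bc) = 2.303*9.47×10^-5*0.115 = 2.5080821×10^-5
Rp = 0.003304 / 2.5080821×10^-5 = 131.7 ohm*cm^2

131.7 ohm*cm^2


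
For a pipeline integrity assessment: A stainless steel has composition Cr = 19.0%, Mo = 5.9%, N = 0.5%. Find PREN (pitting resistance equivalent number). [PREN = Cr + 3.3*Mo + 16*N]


Apply the PREN formula: PREN = Cr + 3.3*Mo + 16*N
PREN = 19.0 + 3.3*5.9 + 16*0.5
PREN = 19.0 + 19.47 + 8.0 = 46.47

46.47


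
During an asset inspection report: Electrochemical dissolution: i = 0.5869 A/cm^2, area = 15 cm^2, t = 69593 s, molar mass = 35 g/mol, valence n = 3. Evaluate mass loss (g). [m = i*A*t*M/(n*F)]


Apply Faraday's law: m = i*A*t*M / (n*F)
Total charge passed Q = i*A*t = 0.5869*15*69593 = 612661.9755 C
m = Q*M/(n*F) = 612661.9755*35/(3*96485) = 74.08118 g

74.08118 g


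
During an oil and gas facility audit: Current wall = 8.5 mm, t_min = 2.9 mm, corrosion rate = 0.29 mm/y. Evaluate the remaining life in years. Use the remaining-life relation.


Apply the remaining-life relation: RL = (t_current − t_min) / CR
RL = (8.5 − 2.9) / 0.29 = 5.6 / 0.29 = 19.3 years

19.3 years


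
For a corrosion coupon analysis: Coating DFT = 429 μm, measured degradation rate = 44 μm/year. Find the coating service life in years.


Service life = thickness / degradation rate
Life = 429 / 44 = 9.8 years

9.8 years


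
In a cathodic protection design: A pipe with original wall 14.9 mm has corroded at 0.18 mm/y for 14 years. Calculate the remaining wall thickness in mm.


Remaining wall = original − CR × time
t = 14.9 − 0.18*14 = 14.9 − 2.52 = 12.38 mm

12.38 mm


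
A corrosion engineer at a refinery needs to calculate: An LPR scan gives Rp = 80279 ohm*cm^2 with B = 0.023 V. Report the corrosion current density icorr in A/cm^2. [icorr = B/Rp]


Apply the Stern-Geary relation: icorr = B / Rp
icorr = 0.023 / 80279 = 2.865×10^-7 A/cm^2

2.865×10^-7 A/cm^2


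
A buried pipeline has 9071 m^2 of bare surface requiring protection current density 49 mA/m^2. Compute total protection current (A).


I = area * current density, then convert mA → A (÷1000)
I = 9071 * 49 / 1000 = 444.48 A

444.48 A


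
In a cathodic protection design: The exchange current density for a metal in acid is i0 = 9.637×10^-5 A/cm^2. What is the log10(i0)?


i0 = 9.637×10^-5 A/cm^2
log10(i0) = -4.016

-4.016


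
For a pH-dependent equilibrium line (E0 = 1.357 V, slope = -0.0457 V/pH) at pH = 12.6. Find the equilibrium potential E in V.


Apply the Pourbaix line equation: E = E0 + slope*pH
E = 1.357 + (-0.0457)*12.6 = 1.357 + (-0.57582) = 0.78118 V
Rounded to 3 decimal places: E = 0.781 V

0.781 V


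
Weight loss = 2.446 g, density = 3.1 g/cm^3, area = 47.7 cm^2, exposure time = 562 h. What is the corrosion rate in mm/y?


Apply the mm/y weight-loss relation: CR = 87600 * W / (D * A * T)
Numerator: 87600 * 2.446 = 214269.6
Denominator: 3.1 * 47.7 * 562 = 83102.94
CR = 214269.6 / 83102.94 = 2.578364 mm/y

2.578364 mm/y


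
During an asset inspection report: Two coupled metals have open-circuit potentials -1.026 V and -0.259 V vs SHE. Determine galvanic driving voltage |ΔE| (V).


Driving voltage is the absolute potential difference.
|ΔE| = |-1.026 − (-0.259)| = 0.767 V

0.767 V


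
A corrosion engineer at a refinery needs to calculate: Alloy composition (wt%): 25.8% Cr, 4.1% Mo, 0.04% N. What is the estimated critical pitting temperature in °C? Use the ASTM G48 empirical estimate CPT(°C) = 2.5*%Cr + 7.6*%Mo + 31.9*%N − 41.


Apply the ASTM G48 empirical CPT estimate: CPT(°C) = 2.5*%Cr + 7.6*%Mo + 31.9*%N − 41
2.5*25.8 = 64.5; 7.6*4.1 = 31.16; 31.9*0.04 = 1.276
CPT = 64.5 + 31.16 + 1.276 − 41 = 55.936 °C
Rounded to 0.1 °C: CPT ≈ 55.9 °C

55.9 °C


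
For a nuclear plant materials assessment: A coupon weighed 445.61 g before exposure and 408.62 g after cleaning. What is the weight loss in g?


Weight loss = initial − final
WL = 445.61 − 408.62 = 36.99 g

36.99 g


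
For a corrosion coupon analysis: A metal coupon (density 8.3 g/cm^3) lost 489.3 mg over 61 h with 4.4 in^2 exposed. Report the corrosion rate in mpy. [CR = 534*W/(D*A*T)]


Apply the mpy weight-loss relation: CR = 534 * W / (D * A * T)
Numerator: 534 * 489.3 = 261286.2
Denominator: 8.3 * 4.4 * 61 = 2227.72
CR = 261286.2 / 2227.72 = 117.2886 mpy

117.2886 mpy


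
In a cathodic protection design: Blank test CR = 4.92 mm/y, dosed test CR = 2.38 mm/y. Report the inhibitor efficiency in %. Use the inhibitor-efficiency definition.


Apply the inhibitor-efficiency definition: IE = (CR_blank − CR_inh)/CR_blank × 100
IE = (4.92 − 2.38) / 4.92 × 100
IE = 2.54 / 4.92 × 100 = 51.6 %

51.6 %


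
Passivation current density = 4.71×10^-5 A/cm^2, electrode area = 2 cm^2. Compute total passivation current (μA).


I = i_pass * A, then convert A → μA (×10^6)
I = 4.71×10^-5 * 2 * 10^6 = 94.2 μA

94.2 μA


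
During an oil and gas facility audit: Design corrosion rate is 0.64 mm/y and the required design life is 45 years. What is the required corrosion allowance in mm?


Corrosion allowance = CR × design life
CA = 0.64 * 45 = 28.8 mm

28.8 mm


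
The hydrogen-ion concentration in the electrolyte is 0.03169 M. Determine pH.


pH = −log10[H+]
pH = −log10(0.03169) = 1.5

1.5


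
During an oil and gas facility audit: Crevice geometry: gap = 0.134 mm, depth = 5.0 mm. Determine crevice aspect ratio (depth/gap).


Aspect ratio = depth / gap
Ratio = 5.0 / 0.134 = 37.3

37.3


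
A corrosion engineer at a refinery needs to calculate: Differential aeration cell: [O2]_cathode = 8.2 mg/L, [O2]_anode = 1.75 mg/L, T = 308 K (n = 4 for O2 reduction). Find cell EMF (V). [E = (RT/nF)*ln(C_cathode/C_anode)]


Apply the Nernst concentration-cell relation: E = (RT/nF)*ln(C_cathode/C_anode)
RT/nF = 8.314*308/(4*96485) = 0.006635 V
ln(8.2/1.75) = 1.54452
E = 0.006635 * 1.54452 = 0.01025 V

0.01025 V


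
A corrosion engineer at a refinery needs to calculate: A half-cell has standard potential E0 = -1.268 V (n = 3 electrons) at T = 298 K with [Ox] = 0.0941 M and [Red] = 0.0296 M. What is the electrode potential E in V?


Apply the Nernst equation: E = E0 + (RT/nF)*ln([Ox]/[Red])
Step 1: RT/nF = 8.314*298/(3*96485) = 0.00855944 V
Step 2: [Ox]/[Red] = 0.0941/0.0296 = 3.179054
Step 3: ln(3.179054) = 1.156584
Step 4: correction = 0.00855944 * 1.156584 = 0.0099 V
E = -1.268 + 0.0099 = -1.2581 V

-1.2581 V


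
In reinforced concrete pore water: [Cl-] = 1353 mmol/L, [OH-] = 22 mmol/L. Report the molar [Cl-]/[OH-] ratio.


Threshold parameter = [Cl-] / [OH-] (molar basis; both in mmol/L, so units cancel)
Ratio = 1353 / 22 = 61.5

61.5


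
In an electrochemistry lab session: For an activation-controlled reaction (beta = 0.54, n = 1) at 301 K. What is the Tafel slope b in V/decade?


Apply the Tafel slope relation: b = 2.303*R*T/(beta*n*F)
Numerator: 2.303 * 8.314 * 301 = 5763.29
Denominator: 0.54 * 1 * 96485 = 52101.9
b = 5763.29 / 52101.9 = 0.111 V/decade

0.111 V/decade


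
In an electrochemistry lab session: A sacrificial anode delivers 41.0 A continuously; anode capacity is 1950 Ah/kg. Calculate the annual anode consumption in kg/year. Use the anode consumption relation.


Annual consumption = current * hours per year / capacity
Rate = 41.0 * 8760 / 1950 = 184.2 kg/year

184.2 kg/year


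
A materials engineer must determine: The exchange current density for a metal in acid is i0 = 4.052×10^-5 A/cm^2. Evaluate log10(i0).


i0 = 4.052×10^-5 A/cm^2
log10(i0) = -4.392

-4.392


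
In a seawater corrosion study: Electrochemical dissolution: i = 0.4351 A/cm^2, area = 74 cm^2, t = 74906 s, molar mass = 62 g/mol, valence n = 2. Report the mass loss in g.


Apply Faraday's law: m = i*A*t*M / (n*F)
Total charge passed Q = i*A*t = 0.4351*74*74906 = 2411778.4444 C
m = Q*M/(n*F) = 2411778.4444*62/(2*96485) = 774.889 g

774.889 g


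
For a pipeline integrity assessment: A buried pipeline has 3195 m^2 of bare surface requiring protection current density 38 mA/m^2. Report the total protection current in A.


I = area * current density, then convert mA → A (÷1000)
I = 3195 * 38 / 1000 = 121.41 A

121.41 A


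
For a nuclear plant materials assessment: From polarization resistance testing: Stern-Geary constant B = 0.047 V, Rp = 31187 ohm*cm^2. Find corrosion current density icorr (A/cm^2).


Apply the Stern-Geary relation: icorr = B / Rp
icorr = 0.047 / 31187 = 1.507×10^-6 A/cm^2

1.507×10^-6 A/cm^2


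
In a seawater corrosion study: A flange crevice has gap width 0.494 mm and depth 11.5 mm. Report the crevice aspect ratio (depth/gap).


Aspect ratio = depth / gap
Ratio = 11.5 / 0.494 = 23.3

23.3


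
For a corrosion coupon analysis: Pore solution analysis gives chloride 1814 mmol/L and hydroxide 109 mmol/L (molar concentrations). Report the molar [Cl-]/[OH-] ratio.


Threshold parameter = [Cl-] / [OH-] (molar basis; both in mmol/L, so units cancel)
Ratio = 1814 / 109 = 16.64

16.64


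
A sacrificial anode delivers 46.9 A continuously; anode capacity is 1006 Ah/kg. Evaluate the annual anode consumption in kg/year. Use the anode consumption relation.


Annual consumption = current * hours per year / capacity
Rate = 46.9 * 8760 / 1006 = 408.4 kg/year

408.4 kg/year


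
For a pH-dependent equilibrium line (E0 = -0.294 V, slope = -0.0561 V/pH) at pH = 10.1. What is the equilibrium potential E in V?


Apply the Pourbaix line equation: E = E0 + slope*pH
E = -0.294 + (-0.0561)*10.1 = -0.294 + (-0.56661) = -0.86061 V
Rounded to 4 decimal places: E = -0.8606 V

-0.8606 V


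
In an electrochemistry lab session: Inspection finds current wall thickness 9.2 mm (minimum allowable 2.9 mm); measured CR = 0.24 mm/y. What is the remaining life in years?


Apply the remaining-life relation: RL = (t_current − t_min) / CR
RL = (9.2 − 2.9) / 0.24 = 6.3 / 0.24 = 26.3 years

26.3 years


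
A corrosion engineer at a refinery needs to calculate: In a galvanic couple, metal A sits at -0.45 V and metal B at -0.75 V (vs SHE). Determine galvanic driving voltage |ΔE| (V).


Driving voltage is the absolute potential difference.
|ΔE| = |-0.45 − (-0.75)| = 0.3 V

0.3 V


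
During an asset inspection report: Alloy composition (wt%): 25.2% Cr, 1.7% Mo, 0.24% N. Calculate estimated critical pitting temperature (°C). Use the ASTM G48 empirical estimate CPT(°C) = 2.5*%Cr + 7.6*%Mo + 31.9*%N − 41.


Apply the ASTM G48 empirical CPT estimate: CPT(°C) = 2.5*%Cr + 7.6*%Mo + 31.9*%N − 41
2.5*25.2 = 63; 7.6*1.7 = 12.92; 31.9*0.24 = 7.656
CPT = 63 + 12.92 + 7.656 − 41 = 42.576 °C
Rounded to 0.1 °C: CPT ≈ 42.6 °C

42.6 °C


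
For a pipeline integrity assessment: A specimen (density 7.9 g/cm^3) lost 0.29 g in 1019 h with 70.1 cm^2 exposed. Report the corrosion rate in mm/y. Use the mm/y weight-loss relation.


Apply the mm/y weight-loss relation: CR = 87600 * W / (D * A * T)
Numerator: 87600 * 0.29 = 25404.0
Denominator: 7.9 * 70.1 * 1019 = 564312.01
CR = 25404.0 / 564312.01 = 0.04502 mm/y

0.04502 mm/y


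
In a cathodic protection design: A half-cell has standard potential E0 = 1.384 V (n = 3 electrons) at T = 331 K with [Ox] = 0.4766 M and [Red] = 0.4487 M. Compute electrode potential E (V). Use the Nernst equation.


Apply the Nernst equation: E = E0 + (RT/nF)*ln([Ox]/[Red])
Step 1: RT/nF = 8.314*331/(3*96485) = 0.00950729 V
Step 2: [Ox]/[Red] = 0.4766/0.4487 = 1.06218
Step 3: ln(1.06218) = 0.060323
Step 4: correction = 0.00950729 * 0.060323 = 0.0006 V
E = 1.384 + 0.0006 = 1.3846 V

1.3846 V


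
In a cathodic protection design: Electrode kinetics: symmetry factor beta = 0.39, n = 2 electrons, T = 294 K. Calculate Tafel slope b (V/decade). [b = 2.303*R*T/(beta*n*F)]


Apply the Tafel slope relation: b = 2.303*R*T/(beta*n*F)
Numerator: 2.303 * 8.314 * 294 = 5629.26
Denominator: 0.39 * 2 * 96485 = 75258.3
b = 5629.26 / 75258.3 = 0.075 V/decade

0.075 V/decade


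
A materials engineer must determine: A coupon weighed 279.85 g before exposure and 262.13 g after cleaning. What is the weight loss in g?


Weight loss = initial − final
WL = 279.85 − 262.13 = 17.72 g

17.72 g


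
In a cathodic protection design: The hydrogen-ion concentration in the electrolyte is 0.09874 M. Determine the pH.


pH = −log10[H+]
pH = −log10(0.09874) = 1.01

1.01


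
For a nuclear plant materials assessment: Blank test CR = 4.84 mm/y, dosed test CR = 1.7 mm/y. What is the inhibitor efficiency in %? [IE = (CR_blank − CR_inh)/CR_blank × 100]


Apply the inhibitor-efficiency definition: IE = (CR_blank − CR_inh)/CR_blank × 100
IE = (4.84 − 1.7) / 4.84 × 100
IE = 3.14 / 4.84 × 100 = 64.9 %

64.9 %


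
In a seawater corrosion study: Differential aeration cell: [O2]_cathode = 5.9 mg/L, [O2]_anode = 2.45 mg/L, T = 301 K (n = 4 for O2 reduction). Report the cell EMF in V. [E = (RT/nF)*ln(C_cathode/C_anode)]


Apply the Nernst concentration-cell relation: E = (RT/nF)*ln(C_cathode/C_anode)
RT/nF = 8.314*301/(4*96485) = 0.0064842 V
ln(5.9/2.45) = 0.87886
E = 0.0064842 * 0.87886 = 0.0057 V

0.0057 V


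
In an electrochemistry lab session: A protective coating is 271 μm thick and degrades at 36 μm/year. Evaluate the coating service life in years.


Service life = thickness / degradation rate
Life = 271 / 36 = 7.5 years

7.5 years


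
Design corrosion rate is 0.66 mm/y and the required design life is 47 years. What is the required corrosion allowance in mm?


Corrosion allowance = CR × design life
CA = 0.66 * 47 = 31.02 mm

31.02 mm


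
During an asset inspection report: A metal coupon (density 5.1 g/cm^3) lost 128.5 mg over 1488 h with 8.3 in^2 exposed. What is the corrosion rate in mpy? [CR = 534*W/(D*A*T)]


Apply the mpy weight-loss relation: CR = 534 * W / (D * A * T)
Numerator: 534 * 128.5 = 68619.0
Denominator: 5.1 * 8.3 * 1488 = 62987.04
CR = 68619.0 / 62987.04 = 1.089 mpy

1.089 mpy


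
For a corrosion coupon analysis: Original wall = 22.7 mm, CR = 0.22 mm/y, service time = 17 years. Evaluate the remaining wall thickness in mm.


Remaining wall = original − CR × time
t = 22.7 − 0.22*17 = 22.7 − 3.74 = 18.96 mm

18.96 mm


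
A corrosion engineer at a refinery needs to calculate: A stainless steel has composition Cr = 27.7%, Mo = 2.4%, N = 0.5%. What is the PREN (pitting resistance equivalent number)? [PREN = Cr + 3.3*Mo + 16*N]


Apply the PREN formula: PREN = Cr + 3.3*Mo + 16*N
PREN = 27.7 + 3.3*2.4 + 16*0.5
PREN = 27.7 + 7.92 + 8.0 = 43.62

43.62


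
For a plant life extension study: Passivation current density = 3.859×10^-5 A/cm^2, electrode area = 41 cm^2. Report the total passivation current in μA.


I = i_pass * A, then convert A → μA (×10^6)
I = 3.859×10^-5 * 41 * 10^6 = 1582.19 μA

1582.19 μA


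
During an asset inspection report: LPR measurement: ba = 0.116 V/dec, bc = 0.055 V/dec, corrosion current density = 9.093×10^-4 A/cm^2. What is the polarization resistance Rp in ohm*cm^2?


Apply the Stern-Geary equation: Rp = ba*bc / (2.303*icorr*(ba+bc))
ba*bc = 0.116*0.055 = 0.00638
ba+bc = 0.171; 2.303*icorr*(ba+bc) = 2.303*9.093×10^-4*0.171 = 3.5809416×10^-4
Rp = 0.00638 / 3.5809416×10^-4 = 17.82 ohm*cm^2

17.82 ohm*cm^2


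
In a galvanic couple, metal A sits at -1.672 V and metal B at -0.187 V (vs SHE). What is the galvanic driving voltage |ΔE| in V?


Driving voltage is the absolute potential difference.
|ΔE| = |-1.672 − (-0.187)| = 1.485 V

1.485 V


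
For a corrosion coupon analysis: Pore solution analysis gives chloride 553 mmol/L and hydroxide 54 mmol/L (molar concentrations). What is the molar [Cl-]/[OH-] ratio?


Threshold parameter = [Cl-] / [OH-] (molar basis; both in mmol/L, so units cancel)
Ratio = 553 / 54 = 10.24

10.24


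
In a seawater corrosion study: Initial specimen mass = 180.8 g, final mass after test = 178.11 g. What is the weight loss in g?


Weight loss = initial − final
WL = 180.8 − 178.11 = 2.69 g

2.69 g


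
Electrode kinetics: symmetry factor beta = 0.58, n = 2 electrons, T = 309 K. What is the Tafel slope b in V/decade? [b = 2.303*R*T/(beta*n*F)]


Apply the Tafel slope relation: b = 2.303*R*T/(beta*n*F)
Numerator: 2.303 * 8.314 * 309 = 5916.47
Denominator: 0.58 * 2 * 96485 = 111922.6
b = 5916.47 / 111922.6 = 0.053 V/decade

0.053 V/decade


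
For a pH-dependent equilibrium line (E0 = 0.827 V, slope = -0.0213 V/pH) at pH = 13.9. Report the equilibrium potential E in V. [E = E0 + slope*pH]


Apply the Pourbaix line equation: E = E0 + slope*pH
E = 0.827 + (-0.0213)*13.9 = 0.827 + (-0.29607) = 0.53093 V
Rounded to 3 decimal places: E = 0.531 V

0.531 V


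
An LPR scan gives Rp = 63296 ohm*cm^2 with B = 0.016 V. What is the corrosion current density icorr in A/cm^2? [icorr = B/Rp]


Apply the Stern-Geary relation: icorr = B / Rp
icorr = 0.016 / 63296 = 2.528×10^-7 A/cm^2

2.528×10^-7 A/cm^2


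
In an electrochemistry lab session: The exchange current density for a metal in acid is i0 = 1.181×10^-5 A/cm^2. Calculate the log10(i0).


i0 = 1.181×10^-5 A/cm^2
log10(i0) = -4.928

-4.928


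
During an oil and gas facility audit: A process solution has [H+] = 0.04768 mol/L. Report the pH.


pH = −log10[H+]
pH = −log10(0.04768) = 1.32

1.32


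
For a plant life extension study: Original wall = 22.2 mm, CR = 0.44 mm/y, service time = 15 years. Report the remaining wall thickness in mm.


Remaining wall = original − CR × time
t = 22.2 − 0.44*15 = 22.2 − 6.6 = 15.6 mm

15.6 mm


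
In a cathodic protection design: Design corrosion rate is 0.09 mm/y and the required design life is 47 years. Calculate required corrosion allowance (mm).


Corrosion allowance = CR × design life
CA = 0.09 * 47 = 4.23 mm

4.23 mm


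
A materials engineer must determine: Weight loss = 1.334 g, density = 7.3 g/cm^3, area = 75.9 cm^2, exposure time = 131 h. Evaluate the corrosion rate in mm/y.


Apply the mm/y weight-loss relation: CR = 87600 * W / (D * A * T)
Numerator: 87600 * 1.334 = 116858.4
Denominator: 7.3 * 75.9 * 131 = 72583.17
CR = 116858.4 / 72583.17 = 1.61 mm/y

1.61 mm/y


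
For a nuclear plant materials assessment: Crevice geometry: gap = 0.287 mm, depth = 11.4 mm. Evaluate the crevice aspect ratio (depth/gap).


Aspect ratio = depth / gap
Ratio = 11.4 / 0.287 = 39.7

39.7


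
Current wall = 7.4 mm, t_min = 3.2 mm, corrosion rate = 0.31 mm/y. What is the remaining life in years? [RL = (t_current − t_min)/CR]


Apply the remaining-life relation: RL = (t_current − t_min) / CR
RL = (7.4 − 3.2) / 0.31 = 4.2 / 0.31 = 13.5 years

13.5 years


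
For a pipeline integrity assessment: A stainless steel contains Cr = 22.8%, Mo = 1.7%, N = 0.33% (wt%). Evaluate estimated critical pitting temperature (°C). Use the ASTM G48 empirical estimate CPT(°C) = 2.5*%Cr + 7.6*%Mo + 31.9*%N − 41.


Apply the ASTM G48 empirical CPT estimate: CPT(°C) = 2.5*%Cr + 7.6*%Mo + 31.9*%N − 41
2.5*22.8 = 57; 7.6*1.7 = 12.92; 31.9*0.33 = 10.527
CPT = 57 + 12.92 + 10.527 − 41 = 39.447 °C
Rounded to 0.1 °C: CPT ≈ 39.4 °C

39.4 °C


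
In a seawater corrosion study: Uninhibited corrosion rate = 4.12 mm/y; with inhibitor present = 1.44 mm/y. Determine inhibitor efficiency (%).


Apply the inhibitor-efficiency definition: IE = (CR_blank − CR_inh)/CR_blank × 100
IE = (4.12 − 1.44) / 4.12 × 100
IE = 2.68 / 4.12 × 100 = 65.0 %

65.0 %


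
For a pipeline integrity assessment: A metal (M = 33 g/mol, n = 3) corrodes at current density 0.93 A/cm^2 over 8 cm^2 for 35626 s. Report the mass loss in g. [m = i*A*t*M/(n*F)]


Apply Faraday's law: m = i*A*t*M / (n*F)
Total charge passed Q = i*A*t = 0.93*8*35626 = 265057.44 C
m = Q*M/(n*F) = 265057.44*33/(3*96485) = 30.2185 g

30.2185 g


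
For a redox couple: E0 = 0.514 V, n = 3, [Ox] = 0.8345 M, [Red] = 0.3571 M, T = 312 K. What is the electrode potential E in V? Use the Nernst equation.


Apply the Nernst equation: E = E0 + (RT/nF)*ln([Ox]/[Red])
Step 1: RT/nF = 8.314*312/(3*96485) = 0.00896156 V
Step 2: [Ox]/[Red] = 0.8345/0.3571 = 2.33688
Step 3: ln(2.33688) = 0.848817
Step 4: correction = 0.00896156 * 0.848817 = 0.0076 V
E = 0.514 + 0.0076 = 0.5216 V

0.5216 V


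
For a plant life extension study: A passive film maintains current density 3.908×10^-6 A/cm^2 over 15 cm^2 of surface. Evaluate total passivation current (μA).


I = i_pass * A, then convert A → μA (×10^6)
I = 3.908×10^-6 * 15 * 10^6 = 58.62 μA

58.62 μA


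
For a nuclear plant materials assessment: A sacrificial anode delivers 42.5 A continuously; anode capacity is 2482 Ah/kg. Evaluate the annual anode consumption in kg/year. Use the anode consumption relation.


Annual consumption = current * hours per year / capacity
Rate = 42.5 * 8760 / 2482 = 150.0 kg/year

150.0 kg/year


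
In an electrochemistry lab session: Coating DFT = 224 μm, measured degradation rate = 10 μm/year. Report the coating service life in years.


Service life = thickness / degradation rate
Life = 224 / 10 = 22.4 years

22.4 years


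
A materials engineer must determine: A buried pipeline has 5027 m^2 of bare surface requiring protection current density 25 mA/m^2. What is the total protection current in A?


I = area * current density, then convert mA → A (÷1000)
I = 5027 * 25 / 1000 = 125.68 A

125.68 A


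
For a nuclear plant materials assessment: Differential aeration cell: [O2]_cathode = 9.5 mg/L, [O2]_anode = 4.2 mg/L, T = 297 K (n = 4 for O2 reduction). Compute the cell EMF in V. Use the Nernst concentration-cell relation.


Apply the Nernst concentration-cell relation: E = (RT/nF)*ln(C_cathode/C_anode)
RT/nF = 8.314*297/(4*96485) = 0.00639804 V
ln(9.5/4.2) = 0.81621
E = 0.00639804 * 0.81621 = 0.00522 V

0.00522 V


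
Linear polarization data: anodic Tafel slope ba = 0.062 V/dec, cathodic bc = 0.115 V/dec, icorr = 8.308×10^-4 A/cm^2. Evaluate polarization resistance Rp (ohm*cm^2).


Apply the Stern-Geary equation: Rp = ba*bc / (2.303*icorr*(ba+bc))
ba*bc = 0.062*0.115 = 0.00713
ba+bc = 0.177; 2.303*icorr*(ba+bc) = 2.303*8.308×10^-4*0.177 = 3.3865983×10^-4
Rp = 0.00713 / 3.3865983×10^-4 = 21.05 ohm*cm^2

21.05 ohm*cm^2


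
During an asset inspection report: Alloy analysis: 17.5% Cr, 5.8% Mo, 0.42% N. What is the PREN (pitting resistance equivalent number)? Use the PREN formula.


Apply the PREN formula: PREN = Cr + 3.3*Mo + 16*N
PREN = 17.5 + 3.3*5.8 + 16*0.42
PREN = 17.5 + 19.14 + 6.72 = 43.36

43.36


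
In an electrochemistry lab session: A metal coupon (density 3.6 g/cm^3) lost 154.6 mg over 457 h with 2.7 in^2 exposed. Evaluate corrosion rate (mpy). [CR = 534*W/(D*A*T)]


Apply the mpy weight-loss relation: CR = 534 * W / (D * A * T)
Numerator: 534 * 154.6 = 82556.4
Denominator: 3.6 * 2.7 * 457 = 4442.04
CR = 82556.4 / 4442.04 = 18.585 mpy

18.585 mpy


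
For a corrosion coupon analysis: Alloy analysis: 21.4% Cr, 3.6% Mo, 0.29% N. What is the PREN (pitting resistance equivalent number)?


Apply the PREN formula: PREN = Cr + 3.3*Mo + 16*N
PREN = 21.4 + 3.3*3.6 + 16*0.29
PREN = 21.4 + 11.88 + 4.64 = 37.92

37.92


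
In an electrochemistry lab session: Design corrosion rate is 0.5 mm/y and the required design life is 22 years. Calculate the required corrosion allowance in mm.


Corrosion allowance = CR × design life
CA = 0.5 * 22 = 11.0 mm

11.0 mm


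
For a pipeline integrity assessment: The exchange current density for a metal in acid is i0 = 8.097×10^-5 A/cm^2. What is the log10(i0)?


i0 = 8.097×10^-5 A/cm^2
log10(i0) = -4.092

-4.092


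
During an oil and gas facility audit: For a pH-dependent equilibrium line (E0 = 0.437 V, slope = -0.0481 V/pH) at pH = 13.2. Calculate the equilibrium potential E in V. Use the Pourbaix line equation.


Apply the Pourbaix line equation: E = E0 + slope*pH
E = 0.437 + (-0.0481)*13.2 = 0.437 + (-0.63492) = -0.19792 V
Rounded to 3 decimal places: E = -0.198 V

-0.198 V


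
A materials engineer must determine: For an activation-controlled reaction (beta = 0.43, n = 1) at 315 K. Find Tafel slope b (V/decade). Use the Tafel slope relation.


Apply the Tafel slope relation: b = 2.303*R*T/(beta*n*F)
Numerator: 2.303 * 8.314 * 315 = 6031.35
Denominator: 0.43 * 1 * 96485 = 41488.55
b = 6031.35 / 41488.55 = 0.145 V/decade

0.145 V/decade


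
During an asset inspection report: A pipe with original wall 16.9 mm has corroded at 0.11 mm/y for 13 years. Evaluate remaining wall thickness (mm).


Remaining wall = original − CR × time
t = 16.9 − 0.11*13 = 16.9 − 1.43 = 15.47 mm

15.47 mm


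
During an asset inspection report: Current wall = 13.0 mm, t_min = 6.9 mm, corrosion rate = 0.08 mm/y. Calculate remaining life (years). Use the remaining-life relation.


Apply the remaining-life relation: RL = (t_current − t_min) / CR
RL = (13.0 − 6.9) / 0.08 = 6.1 / 0.08 = 76.3 years

76.3 years


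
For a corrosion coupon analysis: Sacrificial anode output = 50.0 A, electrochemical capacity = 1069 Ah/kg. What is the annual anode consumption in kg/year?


Annual consumption = current * hours per year / capacity
Rate = 50.0 * 8760 / 1069 = 409.7 kg/year

409.7 kg/year
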